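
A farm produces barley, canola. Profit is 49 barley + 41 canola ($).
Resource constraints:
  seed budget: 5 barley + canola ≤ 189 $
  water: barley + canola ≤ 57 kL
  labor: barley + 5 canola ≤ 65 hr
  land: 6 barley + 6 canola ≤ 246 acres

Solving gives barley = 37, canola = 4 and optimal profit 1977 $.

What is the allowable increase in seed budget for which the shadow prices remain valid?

16

Binding constraints: seed budget, land. The basis is B = [[5,1],[6,6]] with det 24.
Per unit increase in seed budget, x* moves by d = (0.25, -0.25).
The basis stays optimal until canola reaches 0; allowable increase = 16 $.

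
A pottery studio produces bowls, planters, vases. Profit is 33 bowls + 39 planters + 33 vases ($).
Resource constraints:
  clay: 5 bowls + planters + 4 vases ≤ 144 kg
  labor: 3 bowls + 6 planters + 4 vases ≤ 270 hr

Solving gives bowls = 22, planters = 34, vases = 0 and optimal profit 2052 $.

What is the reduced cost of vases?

-3

Both clay and labor are binding at x*.
From A_Bᵀ y = c: 5·y_clay + 3·y_labor = 33; 1·y_clay + 6·y_labor = 39.
→ y_clay = 3 and y_labor = 6.
Reduced cost of vases: c₃ − yᵀa₃ = 33 − (3·4 + 6·4) = 33 − 36 = -3.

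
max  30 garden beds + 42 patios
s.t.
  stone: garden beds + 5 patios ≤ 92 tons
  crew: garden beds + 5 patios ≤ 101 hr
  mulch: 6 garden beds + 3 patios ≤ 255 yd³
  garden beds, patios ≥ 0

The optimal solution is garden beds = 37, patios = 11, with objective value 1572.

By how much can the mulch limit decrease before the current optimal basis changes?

Binding constraints: stone, mulch. The basis is B = [[1,5],[6,3]] with det -27.
Per unit decrease in mulch, x* moves by d = (-0.1852, 0.037).
The basis stays optimal until garden beds reaches 0; allowable decrease = 199.8 yd³.

199.8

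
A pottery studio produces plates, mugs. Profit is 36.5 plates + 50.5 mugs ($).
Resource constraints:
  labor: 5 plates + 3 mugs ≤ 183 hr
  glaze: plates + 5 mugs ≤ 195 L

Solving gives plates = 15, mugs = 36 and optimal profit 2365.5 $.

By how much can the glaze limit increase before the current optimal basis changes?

Binding constraints: labor, glaze. The basis is B = [[5,3],[1,5]] with det 22.
Per unit increase in glaze, x* moves by d = (-0.1364, 0.2273).
The basis stays optimal until plates reaches 0; allowable increase = 110 L.

110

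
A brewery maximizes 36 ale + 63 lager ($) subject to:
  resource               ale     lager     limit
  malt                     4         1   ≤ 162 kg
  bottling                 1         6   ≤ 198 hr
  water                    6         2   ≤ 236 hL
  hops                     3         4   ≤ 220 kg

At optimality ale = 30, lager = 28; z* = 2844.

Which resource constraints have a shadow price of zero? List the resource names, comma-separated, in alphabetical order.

malt: 148/162 (slack 14)
bottling: 198/198 (binding)
water: 236/236 (binding)
hops: 202/220 (slack 18)
By complementary slackness, a constraint with positive slack has shadow price 0 → hops, malt.

hops, malt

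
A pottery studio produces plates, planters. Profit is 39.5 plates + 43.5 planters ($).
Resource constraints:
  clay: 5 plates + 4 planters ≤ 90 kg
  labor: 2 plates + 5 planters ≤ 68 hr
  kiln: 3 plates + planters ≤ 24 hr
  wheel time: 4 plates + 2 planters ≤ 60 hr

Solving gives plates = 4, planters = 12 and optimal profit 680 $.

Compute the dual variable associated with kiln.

8.5

Check each constraint at x*: clay 68/90 (slack 22); labor 68/68 (tight); kiln 24/24 (tight); wheel time 40/60 (slack 20).
By complementary slackness, y = 0 for the non-binding constraints.
Dual feasibility on the basic columns requires 2·y_labor + 3·y_kiln = 39.5, 5·y_labor + 1·y_kiln = 43.5.
→ y_labor = 7 and y_kiln = 8.5.
Shadow price of kiln = 8.5.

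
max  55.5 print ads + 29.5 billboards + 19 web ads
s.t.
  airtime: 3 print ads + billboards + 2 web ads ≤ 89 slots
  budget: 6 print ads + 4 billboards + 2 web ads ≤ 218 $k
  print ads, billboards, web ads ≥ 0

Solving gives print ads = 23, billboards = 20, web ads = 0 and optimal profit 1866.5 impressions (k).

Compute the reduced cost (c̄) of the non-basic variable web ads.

At the optimum: airtime uses 89 of 89 (binding); budget uses 218 of 218 (binding).
From A_Bᵀ y = c: 3·y_airtime + 6·y_budget = 55.5; 1·y_airtime + 4·y_budget = 29.5.
→ y_airtime = 7.5 and y_budget = 5.5.
Reduced cost of web ads: c₃ − yᵀa₃ = 19 − (7.5·2 + 5.5·2) = 19 − 26 = -7.

-7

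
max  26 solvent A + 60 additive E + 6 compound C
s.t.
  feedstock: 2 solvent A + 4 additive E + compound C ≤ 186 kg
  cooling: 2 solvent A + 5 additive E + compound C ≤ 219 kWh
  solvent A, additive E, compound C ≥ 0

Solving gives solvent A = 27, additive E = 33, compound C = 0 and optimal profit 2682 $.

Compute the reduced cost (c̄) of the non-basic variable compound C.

-7

Check each constraint at x*: feedstock 186/186 (tight); cooling 219/219 (tight).
The binding rows give the dual system: 2·y_feedstock + 2·y_cooling = 26 and 4·y_feedstock + 5·y_cooling = 60.
→ y_feedstock = 5 and y_cooling = 8.
Reduced cost of compound C: c₃ − yᵀa₃ = 6 − (5·1 + 8·1) = 6 − 13 = -7.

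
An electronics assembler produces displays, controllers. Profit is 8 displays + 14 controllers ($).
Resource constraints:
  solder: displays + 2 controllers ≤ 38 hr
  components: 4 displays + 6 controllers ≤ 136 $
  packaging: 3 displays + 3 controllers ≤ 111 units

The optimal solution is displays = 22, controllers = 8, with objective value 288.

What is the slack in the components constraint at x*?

components used = 4·22 + 6·8 = 136; slack = 136 − 136 = 0.

0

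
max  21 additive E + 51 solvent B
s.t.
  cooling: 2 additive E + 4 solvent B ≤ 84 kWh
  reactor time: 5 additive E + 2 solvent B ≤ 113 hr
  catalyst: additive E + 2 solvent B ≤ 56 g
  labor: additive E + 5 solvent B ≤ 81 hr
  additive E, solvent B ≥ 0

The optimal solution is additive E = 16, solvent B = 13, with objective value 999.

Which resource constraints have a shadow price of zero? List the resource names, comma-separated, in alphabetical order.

cooling: 84/84 (binding)
reactor time: 106/113 (slack 7)
catalyst: 42/56 (slack 14)
labor: 81/81 (binding)
By complementary slackness, a constraint with positive slack has shadow price 0 → catalyst, reactor time.

catalyst, reactor time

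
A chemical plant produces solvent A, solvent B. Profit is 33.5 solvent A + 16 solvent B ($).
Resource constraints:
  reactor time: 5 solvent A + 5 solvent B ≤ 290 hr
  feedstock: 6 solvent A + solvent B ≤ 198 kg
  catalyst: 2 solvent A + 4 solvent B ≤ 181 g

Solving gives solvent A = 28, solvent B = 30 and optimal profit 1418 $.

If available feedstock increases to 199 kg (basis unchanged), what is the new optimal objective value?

At the optimum: reactor time uses 290 of 290 (binding); feedstock uses 198 of 198 (binding); catalyst uses 176 of 181 (slack = 5).
Since catalyst is not tight, its dual is 0.
Dual feasibility on the basic columns requires 5·y_reactor time + 6·y_feedstock = 33.5, 5·y_reactor time + 1·y_feedstock = 16.
This yields shadow prices y_reactor time = 2.5, y_feedstock = 3.5.
Δz = y_feedstock·Δb = 3.5 × (1) = 3.5, so new z* = 1418 + 3.5 = 1421.5.

1421.5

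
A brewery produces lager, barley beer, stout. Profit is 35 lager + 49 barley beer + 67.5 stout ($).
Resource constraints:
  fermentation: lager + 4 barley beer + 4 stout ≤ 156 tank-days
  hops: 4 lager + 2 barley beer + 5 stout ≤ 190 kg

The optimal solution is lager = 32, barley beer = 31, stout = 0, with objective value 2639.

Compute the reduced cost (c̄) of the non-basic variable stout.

Check each constraint at x*: fermentation 156/156 (tight); hops 190/190 (tight).
Dual feasibility on the basic columns requires 1·y_fermentation + 4·y_hops = 35, 4·y_fermentation + 2·y_hops = 49.
Solving: y_fermentation = 9, y_hops = 6.5.
Reduced cost of stout: c₃ − yᵀa₃ = 67.5 − (9·4 + 6.5·5) = 67.5 − 68.5 = -1.

-1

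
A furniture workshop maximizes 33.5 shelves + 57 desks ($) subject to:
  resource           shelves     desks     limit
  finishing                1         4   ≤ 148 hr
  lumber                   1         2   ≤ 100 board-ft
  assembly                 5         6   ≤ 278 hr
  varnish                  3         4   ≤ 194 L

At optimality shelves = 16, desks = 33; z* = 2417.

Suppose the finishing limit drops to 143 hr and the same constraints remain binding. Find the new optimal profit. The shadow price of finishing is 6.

2387

Δb = -5, so new z* = 2417 + (6)·(-5) = 2417 − 30 = 2387.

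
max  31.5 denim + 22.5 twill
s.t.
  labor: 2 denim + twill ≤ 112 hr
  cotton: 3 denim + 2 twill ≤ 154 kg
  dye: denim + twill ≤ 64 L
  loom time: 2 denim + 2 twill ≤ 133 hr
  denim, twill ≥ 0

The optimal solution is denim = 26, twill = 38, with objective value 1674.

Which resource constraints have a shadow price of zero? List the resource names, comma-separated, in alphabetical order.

labor, loom time

labor: 90/112 (slack 22)
cotton: 154/154 (binding)
dye: 64/64 (binding)
loom time: 128/133 (slack 5)
By complementary slackness, a constraint with positive slack has shadow price 0 → labor, loom time.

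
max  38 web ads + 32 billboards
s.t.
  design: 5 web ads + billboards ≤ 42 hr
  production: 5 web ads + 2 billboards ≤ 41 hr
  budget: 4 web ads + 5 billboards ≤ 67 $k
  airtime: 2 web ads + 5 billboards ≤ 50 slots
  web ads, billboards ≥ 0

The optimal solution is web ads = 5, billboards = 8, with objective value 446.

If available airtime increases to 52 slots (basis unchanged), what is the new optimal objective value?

Binding: production and airtime. Non-binding: design (9 unused), budget (7 unused).
Slack constraints have shadow price 0 (complementary slackness).
Dual feasibility on the basic columns requires 5·y_production + 2·y_airtime = 38, 2·y_production + 5·y_airtime = 32.
Solving: y_production = 6, y_airtime = 4.
Δz = y_airtime·Δb = 4 × (2) = 8, so new z* = 446 + 8 = 454.

454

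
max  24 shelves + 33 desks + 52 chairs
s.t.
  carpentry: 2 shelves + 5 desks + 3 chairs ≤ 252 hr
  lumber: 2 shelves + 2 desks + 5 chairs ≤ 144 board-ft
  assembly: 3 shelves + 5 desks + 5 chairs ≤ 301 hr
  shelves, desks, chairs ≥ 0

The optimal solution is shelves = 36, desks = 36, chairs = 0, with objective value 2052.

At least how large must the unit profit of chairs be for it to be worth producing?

Binding: carpentry and lumber. Non-binding: assembly (13 unused).
By complementary slackness, y = 0 for the non-binding constraint.
From A_Bᵀ y = c: 2·y_carpentry + 2·y_lumber = 24; 5·y_carpentry + 2·y_lumber = 33.
Solving: y_carpentry = 3, y_lumber = 9.
chairs enters the basis when its profit ≥ yᵀa₃ = 3·3 + 9·5 = 54.

54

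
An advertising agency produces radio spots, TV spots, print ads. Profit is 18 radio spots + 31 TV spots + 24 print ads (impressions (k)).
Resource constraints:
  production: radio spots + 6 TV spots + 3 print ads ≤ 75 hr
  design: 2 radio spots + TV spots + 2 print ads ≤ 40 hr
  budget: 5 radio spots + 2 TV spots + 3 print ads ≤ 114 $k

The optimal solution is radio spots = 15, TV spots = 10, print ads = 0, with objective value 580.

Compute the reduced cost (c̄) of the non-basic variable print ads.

Binding: production and design. Non-binding: budget (19 unused).
Since budget is not tight, its dual is 0.
From A_Bᵀ y = c: 1·y_production + 2·y_design = 18; 6·y_production + 1·y_design = 31.
→ y_production = 4 and y_design = 7.
Reduced cost of print ads: c₃ − yᵀa₃ = 24 − (4·3 + 7·2) = 24 − 26 = -2.

-2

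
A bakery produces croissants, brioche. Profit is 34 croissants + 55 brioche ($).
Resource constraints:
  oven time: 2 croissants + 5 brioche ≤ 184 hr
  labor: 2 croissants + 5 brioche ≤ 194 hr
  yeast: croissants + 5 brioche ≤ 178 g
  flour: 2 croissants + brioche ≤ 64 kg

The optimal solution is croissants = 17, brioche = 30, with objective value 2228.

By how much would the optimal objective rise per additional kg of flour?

Binding: oven time and flour. Non-binding: labor (10 unused), yeast (11 unused).
Slack constraints have shadow price 0 (complementary slackness).
Dual feasibility on the basic columns requires 2·y_oven time + 2·y_flour = 34, 5·y_oven time + 1·y_flour = 55.
This yields shadow prices y_oven time = 9.5, y_flour = 7.5.
Shadow price of flour = 7.5.

7.5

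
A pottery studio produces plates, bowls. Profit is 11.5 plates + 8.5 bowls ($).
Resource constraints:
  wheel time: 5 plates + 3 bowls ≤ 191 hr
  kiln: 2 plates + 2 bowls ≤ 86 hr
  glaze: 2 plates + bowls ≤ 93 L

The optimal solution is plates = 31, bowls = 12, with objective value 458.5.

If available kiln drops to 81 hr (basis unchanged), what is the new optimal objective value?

448.5

Binding: wheel time and kiln. Non-binding: glaze (19 unused).
By complementary slackness, y = 0 for the non-binding constraint.
The binding rows give the dual system: 5·y_wheel time + 2·y_kiln = 11.5 and 3·y_wheel time + 2·y_kiln = 8.5.
This yields shadow prices y_wheel time = 1.5, y_kiln = 2.
Δz = y_kiln·Δb = 2 × (-5) = -10, so new z* = 458.5 − 10 = 448.5.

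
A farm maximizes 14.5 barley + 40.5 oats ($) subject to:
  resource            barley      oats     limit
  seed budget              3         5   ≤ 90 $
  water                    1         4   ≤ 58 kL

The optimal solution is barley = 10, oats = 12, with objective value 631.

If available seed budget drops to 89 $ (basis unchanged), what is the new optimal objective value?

628.5

Both seed budget and water are binding at x*.
Dual feasibility on the basic columns requires 3·y_seed budget + 1·y_water = 14.5, 5·y_seed budget + 4·y_water = 40.5.
→ y_seed budget = 2.5 and y_water = 7.
Δz = y_seed budget·Δb = 2.5 × (-1) = -2.5, so new z* = 631 − 2.5 = 628.5.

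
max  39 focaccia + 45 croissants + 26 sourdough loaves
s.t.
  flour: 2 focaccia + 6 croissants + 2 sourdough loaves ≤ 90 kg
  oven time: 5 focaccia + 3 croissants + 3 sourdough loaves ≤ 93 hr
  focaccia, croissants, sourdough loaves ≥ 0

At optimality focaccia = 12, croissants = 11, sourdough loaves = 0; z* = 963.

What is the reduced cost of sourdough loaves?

At the optimum: flour uses 90 of 90 (binding); oven time uses 93 of 93 (binding).
The binding rows give the dual system: 2·y_flour + 5·y_oven time = 39 and 6·y_flour + 3·y_oven time = 45.
→ y_flour = 4.5 and y_oven time = 6.
Reduced cost of sourdough loaves: c₃ − yᵀa₃ = 26 − (4.5·2 + 6·3) = 26 − 27 = -1.

-1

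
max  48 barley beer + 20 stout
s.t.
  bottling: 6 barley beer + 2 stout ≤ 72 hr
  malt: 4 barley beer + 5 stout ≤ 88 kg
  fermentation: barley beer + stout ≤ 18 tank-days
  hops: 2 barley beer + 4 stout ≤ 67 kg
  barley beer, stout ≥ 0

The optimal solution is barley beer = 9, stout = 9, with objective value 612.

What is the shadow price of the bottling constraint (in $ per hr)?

At the optimum: bottling uses 72 of 72 (binding); malt uses 81 of 88 (slack = 7); fermentation uses 18 of 18 (binding); hops uses 54 of 67 (slack = 13).
By complementary slackness, y = 0 for the non-binding constraints.
Dual feasibility on the basic columns requires 6·y_bottling + 1·y_fermentation = 48, 2·y_bottling + 1·y_fermentation = 20.
Solving: y_bottling = 7, y_fermentation = 6.
Shadow price of bottling = 7.

7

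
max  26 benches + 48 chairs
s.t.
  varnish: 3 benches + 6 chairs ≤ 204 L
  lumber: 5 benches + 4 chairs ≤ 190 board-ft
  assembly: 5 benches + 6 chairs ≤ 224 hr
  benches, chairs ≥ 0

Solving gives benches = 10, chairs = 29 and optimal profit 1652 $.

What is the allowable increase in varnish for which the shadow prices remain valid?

Binding constraints: varnish, assembly. The basis is B = [[3,6],[5,6]] with det -12.
Per unit increase in varnish, x* moves by d = (-0.5, 0.4167).
The basis stays optimal until benches reaches 0; allowable increase = 20 L.

20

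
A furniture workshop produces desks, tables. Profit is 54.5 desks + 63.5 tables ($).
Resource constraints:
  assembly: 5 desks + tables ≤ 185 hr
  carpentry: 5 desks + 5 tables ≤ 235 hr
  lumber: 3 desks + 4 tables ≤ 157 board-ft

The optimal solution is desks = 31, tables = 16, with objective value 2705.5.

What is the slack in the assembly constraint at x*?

14

assembly used = 5·31 + 1·16 = 171; slack = 185 − 171 = 14.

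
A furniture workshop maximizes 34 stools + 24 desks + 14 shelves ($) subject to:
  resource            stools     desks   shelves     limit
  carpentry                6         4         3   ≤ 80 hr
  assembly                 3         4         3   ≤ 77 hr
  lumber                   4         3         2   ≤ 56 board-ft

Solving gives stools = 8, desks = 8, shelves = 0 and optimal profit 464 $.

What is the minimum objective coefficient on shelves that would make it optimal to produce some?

17

Check each constraint at x*: carpentry 80/80 (tight); assembly 56/77 (slack 21); lumber 56/56 (tight).
By complementary slackness, y = 0 for the non-binding constraint.
The binding rows give the dual system: 6·y_carpentry + 4·y_lumber = 34 and 4·y_carpentry + 3·y_lumber = 24.
This yields shadow prices y_carpentry = 3, y_lumber = 4.
shelves enters the basis when its profit ≥ yᵀa₃ = 3·3 + 4·2 = 17.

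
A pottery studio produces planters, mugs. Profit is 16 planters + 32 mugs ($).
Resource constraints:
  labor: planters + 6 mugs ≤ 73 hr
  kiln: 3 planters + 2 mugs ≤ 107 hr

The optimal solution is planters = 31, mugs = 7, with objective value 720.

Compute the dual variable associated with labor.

Check each constraint at x*: labor 73/73 (tight); kiln 107/107 (tight).
Dual feasibility on the basic columns requires 1·y_labor + 3·y_kiln = 16, 6·y_labor + 2·y_kiln = 32.
→ y_labor = 4 and y_kiln = 4.
Shadow price of labor = 4.

4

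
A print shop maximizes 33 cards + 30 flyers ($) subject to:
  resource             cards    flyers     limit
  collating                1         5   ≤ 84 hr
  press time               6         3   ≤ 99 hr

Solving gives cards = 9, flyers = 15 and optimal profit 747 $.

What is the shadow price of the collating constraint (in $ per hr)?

3

Both collating and press time are binding at x*.
The binding rows give the dual system: 1·y_collating + 6·y_press time = 33 and 5·y_collating + 3·y_press time = 30.
This yields shadow prices y_collating = 3, y_press time = 5.
Shadow price of collating = 3.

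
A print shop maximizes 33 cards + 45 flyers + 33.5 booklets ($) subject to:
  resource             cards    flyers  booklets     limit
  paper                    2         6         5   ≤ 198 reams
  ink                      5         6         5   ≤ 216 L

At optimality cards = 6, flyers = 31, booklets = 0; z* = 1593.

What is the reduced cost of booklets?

Check each constraint at x*: paper 198/198 (tight); ink 216/216 (tight).
The binding rows give the dual system: 2·y_paper + 5·y_ink = 33 and 6·y_paper + 6·y_ink = 45.
This yields shadow prices y_paper = 1.5, y_ink = 6.
Reduced cost of booklets: c₃ − yᵀa₃ = 33.5 − (1.5·5 + 6·5) = 33.5 − 37.5 = -4.

-4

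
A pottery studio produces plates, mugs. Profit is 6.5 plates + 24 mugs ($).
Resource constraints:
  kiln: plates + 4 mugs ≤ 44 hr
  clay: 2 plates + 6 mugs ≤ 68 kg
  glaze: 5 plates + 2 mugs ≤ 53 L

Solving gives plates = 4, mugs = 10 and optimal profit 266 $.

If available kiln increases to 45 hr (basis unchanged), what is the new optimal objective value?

270.5

Binding: kiln and clay. Non-binding: glaze (13 unused).
Since glaze is not tight, its dual is 0.
Dual feasibility on the basic columns requires 1·y_kiln + 2·y_clay = 6.5, 4·y_kiln + 6·y_clay = 24.
→ y_kiln = 4.5 and y_clay = 1.
Δz = y_kiln·Δb = 4.5 × (1) = 4.5, so new z* = 266 + 4.5 = 270.5.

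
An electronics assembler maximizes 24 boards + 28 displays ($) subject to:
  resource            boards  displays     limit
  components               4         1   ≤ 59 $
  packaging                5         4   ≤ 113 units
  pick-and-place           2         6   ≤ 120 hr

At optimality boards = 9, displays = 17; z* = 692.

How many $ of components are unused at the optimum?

components used = 4·9 + 1·17 = 53; slack = 59 − 53 = 6.

6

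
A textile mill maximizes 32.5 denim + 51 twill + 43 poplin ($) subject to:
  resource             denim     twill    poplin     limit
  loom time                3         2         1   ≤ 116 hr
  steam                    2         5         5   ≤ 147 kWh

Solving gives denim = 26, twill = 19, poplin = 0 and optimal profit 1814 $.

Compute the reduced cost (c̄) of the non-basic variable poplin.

Check each constraint at x*: loom time 116/116 (tight); steam 147/147 (tight).
The binding rows give the dual system: 3·y_loom time + 2·y_steam = 32.5 and 2·y_loom time + 5·y_steam = 51.
This yields shadow prices y_loom time = 5.5, y_steam = 8.
Reduced cost of poplin: c₃ − yᵀa₃ = 43 − (5.5·1 + 8·5) = 43 − 45.5 = -2.5.

-2.5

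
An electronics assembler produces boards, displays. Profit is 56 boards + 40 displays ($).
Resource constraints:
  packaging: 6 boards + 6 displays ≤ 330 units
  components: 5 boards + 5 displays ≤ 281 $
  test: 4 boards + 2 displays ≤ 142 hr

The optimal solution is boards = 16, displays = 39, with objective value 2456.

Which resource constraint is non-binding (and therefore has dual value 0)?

components

packaging: 330/330 (binding)
components: 275/281 (slack 6)
test: 142/142 (binding)
By complementary slackness, a constraint with positive slack has shadow price 0 → components.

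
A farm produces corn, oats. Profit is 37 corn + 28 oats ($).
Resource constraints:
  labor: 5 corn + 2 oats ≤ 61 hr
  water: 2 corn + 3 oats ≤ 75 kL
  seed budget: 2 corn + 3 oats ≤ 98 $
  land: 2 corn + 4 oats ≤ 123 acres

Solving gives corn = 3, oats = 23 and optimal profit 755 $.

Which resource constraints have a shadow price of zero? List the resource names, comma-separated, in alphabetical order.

land, seed budget

labor: 61/61 (binding)
water: 75/75 (binding)
seed budget: 75/98 (slack 23)
land: 98/123 (slack 25)
By complementary slackness, a constraint with positive slack has shadow price 0 → land, seed budget.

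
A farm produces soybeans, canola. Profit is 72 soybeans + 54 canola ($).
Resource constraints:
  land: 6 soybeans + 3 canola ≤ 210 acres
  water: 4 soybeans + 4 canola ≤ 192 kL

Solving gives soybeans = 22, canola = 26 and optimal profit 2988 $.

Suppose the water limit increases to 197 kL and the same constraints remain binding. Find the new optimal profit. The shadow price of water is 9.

Δb = 5, so new z* = 2988 + (9)·(5) = 2988 + 45 = 3033.

3033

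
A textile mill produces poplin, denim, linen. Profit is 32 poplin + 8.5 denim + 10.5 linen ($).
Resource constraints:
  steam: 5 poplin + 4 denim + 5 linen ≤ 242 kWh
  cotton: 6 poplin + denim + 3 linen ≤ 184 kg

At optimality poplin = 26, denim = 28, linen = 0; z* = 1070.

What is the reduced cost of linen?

Both steam and cotton are binding at x*.
The binding rows give the dual system: 5·y_steam + 6·y_cotton = 32 and 4·y_steam + 1·y_cotton = 8.5.
Solving: y_steam = 1, y_cotton = 4.5.
Reduced cost of linen: c₃ − yᵀa₃ = 10.5 − (1·5 + 4.5·3) = 10.5 − 18.5 = -8.

-8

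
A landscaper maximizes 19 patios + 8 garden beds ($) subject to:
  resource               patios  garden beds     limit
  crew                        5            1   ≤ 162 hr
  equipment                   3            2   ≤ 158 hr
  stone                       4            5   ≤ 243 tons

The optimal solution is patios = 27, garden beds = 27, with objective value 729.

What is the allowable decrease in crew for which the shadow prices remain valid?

Binding constraints: crew, stone. The basis is B = [[5,1],[4,5]] with det 21.
Per unit decrease in crew, x* moves by d = (-0.2381, 0.1905).
The basis stays optimal until patios reaches 0; allowable decrease = 113.4 hr.

113.4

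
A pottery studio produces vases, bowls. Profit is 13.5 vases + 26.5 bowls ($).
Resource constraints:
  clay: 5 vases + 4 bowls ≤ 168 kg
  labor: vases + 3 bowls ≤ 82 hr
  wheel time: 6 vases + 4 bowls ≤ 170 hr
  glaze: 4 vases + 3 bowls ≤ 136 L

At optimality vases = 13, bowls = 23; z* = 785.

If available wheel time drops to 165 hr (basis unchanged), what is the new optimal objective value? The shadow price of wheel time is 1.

780

Δb = -5, so new z* = 785 + (1)·(-5) = 785 − 5 = 780.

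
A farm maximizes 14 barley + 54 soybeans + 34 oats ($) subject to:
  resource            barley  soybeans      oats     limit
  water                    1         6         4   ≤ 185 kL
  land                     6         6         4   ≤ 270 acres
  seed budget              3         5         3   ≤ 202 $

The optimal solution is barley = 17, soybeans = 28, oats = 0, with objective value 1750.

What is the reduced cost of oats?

At the optimum: water uses 185 of 185 (binding); land uses 270 of 270 (binding); seed budget uses 191 of 202 (slack = 11).
By complementary slackness, y = 0 for the non-binding constraint.
Dual feasibility on the basic columns requires 1·y_water + 6·y_land = 14, 6·y_water + 6·y_land = 54.
This yields shadow prices y_water = 8, y_land = 1.
Reduced cost of oats: c₃ − yᵀa₃ = 34 − (8·4 + 1·4) = 34 − 36 = -2.

-2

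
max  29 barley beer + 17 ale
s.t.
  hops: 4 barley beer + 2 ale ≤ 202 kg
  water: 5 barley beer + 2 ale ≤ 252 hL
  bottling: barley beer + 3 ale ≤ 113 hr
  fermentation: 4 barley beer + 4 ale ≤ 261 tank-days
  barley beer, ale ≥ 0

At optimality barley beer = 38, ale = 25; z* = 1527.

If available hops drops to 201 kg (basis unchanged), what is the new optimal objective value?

Binding: hops and bottling. Non-binding: water (12 unused), fermentation (9 unused).
By complementary slackness, y = 0 for the non-binding constraints.
The binding rows give the dual system: 4·y_hops + 1·y_bottling = 29 and 2·y_hops + 3·y_bottling = 17.
Solving: y_hops = 7, y_bottling = 1.
Δz = y_hops·Δb = 7 × (-1) = -7, so new z* = 1527 − 7 = 1520.

1520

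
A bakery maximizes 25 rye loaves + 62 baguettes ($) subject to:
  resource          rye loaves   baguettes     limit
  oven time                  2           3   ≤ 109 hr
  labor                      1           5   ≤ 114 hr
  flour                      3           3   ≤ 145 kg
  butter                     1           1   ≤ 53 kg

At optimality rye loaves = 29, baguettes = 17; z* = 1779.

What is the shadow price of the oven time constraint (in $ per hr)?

9

Binding: oven time and labor. Non-binding: flour (7 unused), butter (7 unused).
Slack constraints have shadow price 0 (complementary slackness).
The binding rows give the dual system: 2·y_oven time + 1·y_labor = 25 and 3·y_oven time + 5·y_labor = 62.
→ y_oven time = 9 and y_labor = 7.
Shadow price of oven time = 9.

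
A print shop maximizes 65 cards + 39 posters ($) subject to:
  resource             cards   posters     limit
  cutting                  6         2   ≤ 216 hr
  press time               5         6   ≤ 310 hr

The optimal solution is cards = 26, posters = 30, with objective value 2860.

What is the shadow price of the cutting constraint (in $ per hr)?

7.5

Check each constraint at x*: cutting 216/216 (tight); press time 310/310 (tight).
The binding rows give the dual system: 6·y_cutting + 5·y_press time = 65 and 2·y_cutting + 6·y_press time = 39.
→ y_cutting = 7.5 and y_press time = 4.
Shadow price of cutting = 7.5.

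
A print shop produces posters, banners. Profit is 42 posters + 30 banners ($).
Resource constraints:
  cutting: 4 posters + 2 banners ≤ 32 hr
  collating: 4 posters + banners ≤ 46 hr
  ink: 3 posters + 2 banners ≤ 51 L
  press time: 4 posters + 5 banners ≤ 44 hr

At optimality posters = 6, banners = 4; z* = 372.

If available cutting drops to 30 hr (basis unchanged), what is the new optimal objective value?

Check each constraint at x*: cutting 32/32 (tight); collating 28/46 (slack 18); ink 26/51 (slack 25); press time 44/44 (tight).
By complementary slackness, y = 0 for the non-binding constraints.
Dual feasibility on the basic columns requires 4·y_cutting + 4·y_press time = 42, 2·y_cutting + 5·y_press time = 30.
Solving: y_cutting = 7.5, y_press time = 3.
Δz = y_cutting·Δb = 7.5 × (-2) = -15, so new z* = 372 − 15 = 357.

357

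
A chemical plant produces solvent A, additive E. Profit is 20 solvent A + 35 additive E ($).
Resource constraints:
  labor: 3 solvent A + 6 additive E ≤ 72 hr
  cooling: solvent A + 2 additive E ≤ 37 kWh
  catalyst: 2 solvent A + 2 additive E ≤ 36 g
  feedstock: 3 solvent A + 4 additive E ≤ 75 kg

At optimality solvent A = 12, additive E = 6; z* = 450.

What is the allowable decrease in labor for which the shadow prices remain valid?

Binding constraints: labor, catalyst. The basis is B = [[3,6],[2,2]] with det -6.
Per unit decrease in labor, x* moves by d = (0.3333, -0.3333).
The basis stays optimal until additive E reaches 0; allowable decrease = 18 hr.

18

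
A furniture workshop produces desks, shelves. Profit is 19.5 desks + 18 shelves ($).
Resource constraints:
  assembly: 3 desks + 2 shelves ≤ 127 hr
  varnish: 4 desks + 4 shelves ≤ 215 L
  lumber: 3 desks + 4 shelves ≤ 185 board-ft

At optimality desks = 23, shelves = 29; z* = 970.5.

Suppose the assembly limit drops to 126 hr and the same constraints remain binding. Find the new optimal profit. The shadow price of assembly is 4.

Δb = -1, so new z* = 970.5 + (4)·(-1) = 970.5 − 4 = 966.5.

966.5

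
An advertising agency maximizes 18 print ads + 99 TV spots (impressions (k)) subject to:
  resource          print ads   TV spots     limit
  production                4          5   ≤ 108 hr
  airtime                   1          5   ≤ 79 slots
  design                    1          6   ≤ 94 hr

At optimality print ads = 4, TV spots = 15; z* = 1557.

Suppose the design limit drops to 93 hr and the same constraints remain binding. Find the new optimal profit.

1548

Check each constraint at x*: production 91/108 (slack 17); airtime 79/79 (tight); design 94/94 (tight).
Since production is not tight, its dual is 0.
Dual feasibility on the basic columns requires 1·y_airtime + 1·y_design = 18, 5·y_airtime + 6·y_design = 99.
Solving: y_airtime = 9, y_design = 9.
Δz = y_design·Δb = 9 × (-1) = -9, so new z* = 1557 − 9 = 1548.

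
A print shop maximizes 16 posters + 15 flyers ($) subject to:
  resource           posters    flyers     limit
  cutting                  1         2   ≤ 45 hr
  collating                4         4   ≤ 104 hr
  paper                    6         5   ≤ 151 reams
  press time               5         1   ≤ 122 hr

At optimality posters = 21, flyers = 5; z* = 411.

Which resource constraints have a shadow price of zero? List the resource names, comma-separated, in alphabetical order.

cutting: 31/45 (slack 14)
collating: 104/104 (binding)
paper: 151/151 (binding)
press time: 110/122 (slack 12)
By complementary slackness, a constraint with positive slack has shadow price 0 → cutting, press time.

cutting, press time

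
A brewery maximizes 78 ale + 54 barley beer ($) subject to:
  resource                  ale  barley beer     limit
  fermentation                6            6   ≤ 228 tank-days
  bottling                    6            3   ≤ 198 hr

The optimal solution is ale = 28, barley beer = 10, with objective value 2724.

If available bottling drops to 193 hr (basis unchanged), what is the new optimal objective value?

2684

Both fermentation and bottling are binding at x*.
The binding rows give the dual system: 6·y_fermentation + 6·y_bottling = 78 and 6·y_fermentation + 3·y_bottling = 54.
Solving: y_fermentation = 5, y_bottling = 8.
Δz = y_bottling·Δb = 8 × (-5) = -40, so new z* = 2724 − 40 = 2684.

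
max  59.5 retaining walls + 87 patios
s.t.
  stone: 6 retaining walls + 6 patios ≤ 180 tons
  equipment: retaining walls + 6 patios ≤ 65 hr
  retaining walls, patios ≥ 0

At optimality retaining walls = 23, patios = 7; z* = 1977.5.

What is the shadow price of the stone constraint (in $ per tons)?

9

At the optimum: stone uses 180 of 180 (binding); equipment uses 65 of 65 (binding).
The binding rows give the dual system: 6·y_stone + 1·y_equipment = 59.5 and 6·y_stone + 6·y_equipment = 87.
→ y_stone = 9 and y_equipment = 5.5.
Shadow price of stone = 9.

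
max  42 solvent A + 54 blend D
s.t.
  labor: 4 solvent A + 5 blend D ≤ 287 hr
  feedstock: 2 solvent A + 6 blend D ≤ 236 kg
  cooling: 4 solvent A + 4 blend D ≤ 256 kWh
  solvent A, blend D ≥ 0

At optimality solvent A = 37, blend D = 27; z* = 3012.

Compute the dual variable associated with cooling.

9

Binding: feedstock and cooling. Non-binding: labor (4 unused).
By complementary slackness, y = 0 for the non-binding constraint.
Dual feasibility on the basic columns requires 2·y_feedstock + 4·y_cooling = 42, 6·y_feedstock + 4·y_cooling = 54.
Solving: y_feedstock = 3, y_cooling = 9.
Shadow price of cooling = 9.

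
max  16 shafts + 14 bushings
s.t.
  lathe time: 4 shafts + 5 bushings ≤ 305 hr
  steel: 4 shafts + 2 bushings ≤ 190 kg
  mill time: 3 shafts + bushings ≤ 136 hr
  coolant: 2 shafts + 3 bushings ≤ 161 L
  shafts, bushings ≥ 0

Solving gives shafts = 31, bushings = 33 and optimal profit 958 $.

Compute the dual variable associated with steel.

Check each constraint at x*: lathe time 289/305 (slack 16); steel 190/190 (tight); mill time 126/136 (slack 10); coolant 161/161 (tight).
Slack constraints have shadow price 0 (complementary slackness).
From A_Bᵀ y = c: 4·y_steel + 2·y_coolant = 16; 2·y_steel + 3·y_coolant = 14.
→ y_steel = 2.5 and y_coolant = 3.
Shadow price of steel = 2.5.

2.5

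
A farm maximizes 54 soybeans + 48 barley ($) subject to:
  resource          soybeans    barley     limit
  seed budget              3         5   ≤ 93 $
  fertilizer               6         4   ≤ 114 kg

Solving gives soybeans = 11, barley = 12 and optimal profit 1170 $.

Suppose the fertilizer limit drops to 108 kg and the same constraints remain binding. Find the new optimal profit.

1128

Check each constraint at x*: seed budget 93/93 (tight); fertilizer 114/114 (tight).
From A_Bᵀ y = c: 3·y_seed budget + 6·y_fertilizer = 54; 5·y_seed budget + 4·y_fertilizer = 48.
This yields shadow prices y_seed budget = 4, y_fertilizer = 7.
Δz = y_fertilizer·Δb = 7 × (-6) = -42, so new z* = 1170 − 42 = 1128.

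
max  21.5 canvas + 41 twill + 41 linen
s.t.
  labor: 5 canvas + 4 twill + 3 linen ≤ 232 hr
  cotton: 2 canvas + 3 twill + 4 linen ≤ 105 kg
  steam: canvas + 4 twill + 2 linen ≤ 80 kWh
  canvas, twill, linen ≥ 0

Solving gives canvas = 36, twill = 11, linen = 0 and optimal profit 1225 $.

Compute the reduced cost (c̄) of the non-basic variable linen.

-2

Binding: cotton and steam. Non-binding: labor (8 unused).
Slack constraints have shadow price 0 (complementary slackness).
Dual feasibility on the basic columns requires 2·y_cotton + 1·y_steam = 21.5, 3·y_cotton + 4·y_steam = 41.
→ y_cotton = 9 and y_steam = 3.5.
Reduced cost of linen: c₃ − yᵀa₃ = 41 − (9·4 + 3.5·2) = 41 − 43 = -2.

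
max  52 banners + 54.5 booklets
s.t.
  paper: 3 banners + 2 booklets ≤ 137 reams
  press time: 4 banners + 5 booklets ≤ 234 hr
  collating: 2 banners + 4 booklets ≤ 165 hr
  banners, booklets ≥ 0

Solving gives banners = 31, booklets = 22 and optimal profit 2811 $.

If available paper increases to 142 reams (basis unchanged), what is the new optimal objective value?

Check each constraint at x*: paper 137/137 (tight); press time 234/234 (tight); collating 150/165 (slack 15).
Since collating is not tight, its dual is 0.
From A_Bᵀ y = c: 3·y_paper + 4·y_press time = 52; 2·y_paper + 5·y_press time = 54.5.
→ y_paper = 6 and y_press time = 8.5.
Δz = y_paper·Δb = 6 × (5) = 30, so new z* = 2811 + 30 = 2841.

2841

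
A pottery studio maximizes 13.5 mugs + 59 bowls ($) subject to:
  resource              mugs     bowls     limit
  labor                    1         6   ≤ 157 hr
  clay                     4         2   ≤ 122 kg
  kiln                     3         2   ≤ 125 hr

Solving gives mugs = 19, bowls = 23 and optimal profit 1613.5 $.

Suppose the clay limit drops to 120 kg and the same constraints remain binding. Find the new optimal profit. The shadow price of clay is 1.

1611.5

Δb = -2, so new z* = 1613.5 + (1)·(-2) = 1613.5 − 2 = 1611.5.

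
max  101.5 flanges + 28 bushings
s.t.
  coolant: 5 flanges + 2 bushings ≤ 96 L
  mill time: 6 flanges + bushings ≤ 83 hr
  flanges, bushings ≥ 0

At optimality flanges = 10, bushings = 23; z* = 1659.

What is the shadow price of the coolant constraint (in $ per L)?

9.5

Both coolant and mill time are binding at x*.
The binding rows give the dual system: 5·y_coolant + 6·y_mill time = 101.5 and 2·y_coolant + 1·y_mill time = 28.
This yields shadow prices y_coolant = 9.5, y_mill time = 9.
Shadow price of coolant = 9.5.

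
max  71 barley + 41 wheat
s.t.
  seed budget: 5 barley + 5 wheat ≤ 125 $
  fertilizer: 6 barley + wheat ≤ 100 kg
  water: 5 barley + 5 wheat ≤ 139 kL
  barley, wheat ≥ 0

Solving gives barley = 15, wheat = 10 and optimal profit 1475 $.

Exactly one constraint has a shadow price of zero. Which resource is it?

water

seed budget: 125/125 (binding)
fertilizer: 100/100 (binding)
water: 125/139 (slack 14)
By complementary slackness, a constraint with positive slack has shadow price 0 → water.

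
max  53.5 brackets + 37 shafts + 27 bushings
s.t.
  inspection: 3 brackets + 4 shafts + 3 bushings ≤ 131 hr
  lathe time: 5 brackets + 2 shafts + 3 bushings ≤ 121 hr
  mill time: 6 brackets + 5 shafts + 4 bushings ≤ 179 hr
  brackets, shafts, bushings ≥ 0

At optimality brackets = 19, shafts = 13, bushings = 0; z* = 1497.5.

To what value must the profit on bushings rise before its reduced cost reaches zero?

34.5

Check each constraint at x*: inspection 109/131 (slack 22); lathe time 121/121 (tight); mill time 179/179 (tight).
Slack constraints have shadow price 0 (complementary slackness).
From A_Bᵀ y = c: 5·y_lathe time + 6·y_mill time = 53.5; 2·y_lathe time + 5·y_mill time = 37.
→ y_lathe time = 3.5 and y_mill time = 6.
bushings enters the basis when its profit ≥ yᵀa₃ = 3.5·3 + 6·4 = 34.5.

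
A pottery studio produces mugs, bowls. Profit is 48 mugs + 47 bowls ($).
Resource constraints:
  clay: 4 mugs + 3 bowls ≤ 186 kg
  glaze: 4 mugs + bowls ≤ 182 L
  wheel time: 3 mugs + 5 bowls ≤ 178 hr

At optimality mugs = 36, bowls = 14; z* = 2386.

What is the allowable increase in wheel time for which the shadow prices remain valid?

132

Binding constraints: clay, wheel time. The basis is B = [[4,3],[3,5]] with det 11.
Per unit increase in wheel time, x* moves by d = (-0.2727, 0.3636).
The basis stays optimal until mugs reaches 0; allowable increase = 132 hr.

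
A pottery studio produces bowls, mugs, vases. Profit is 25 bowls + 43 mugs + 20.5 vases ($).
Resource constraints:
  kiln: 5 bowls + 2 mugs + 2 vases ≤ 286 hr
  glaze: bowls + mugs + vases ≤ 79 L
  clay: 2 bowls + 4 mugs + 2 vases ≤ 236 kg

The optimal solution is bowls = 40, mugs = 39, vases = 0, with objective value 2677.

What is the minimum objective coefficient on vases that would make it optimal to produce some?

Binding: glaze and clay. Non-binding: kiln (8 unused).
By complementary slackness, y = 0 for the non-binding constraint.
Dual feasibility on the basic columns requires 1·y_glaze + 2·y_clay = 25, 1·y_glaze + 4·y_clay = 43.
Solving: y_glaze = 7, y_clay = 9.
vases enters the basis when its profit ≥ yᵀa₃ = 7·1 + 9·2 = 25.

25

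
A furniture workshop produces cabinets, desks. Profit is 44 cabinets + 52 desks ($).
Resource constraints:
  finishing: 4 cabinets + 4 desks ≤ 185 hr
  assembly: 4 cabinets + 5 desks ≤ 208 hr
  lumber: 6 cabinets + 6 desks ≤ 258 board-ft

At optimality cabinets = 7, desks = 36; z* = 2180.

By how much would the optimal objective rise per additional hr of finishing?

0

Check each constraint at x*: finishing 172/185 (slack 13); assembly 208/208 (tight); lumber 258/258 (tight).
By complementary slackness, y = 0 for the non-binding constraint.
Dual feasibility on the basic columns requires 4·y_assembly + 6·y_lumber = 44, 5·y_assembly + 6·y_lumber = 52.
Solving: y_assembly = 8, y_lumber = 2.
Shadow price of finishing = 0.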